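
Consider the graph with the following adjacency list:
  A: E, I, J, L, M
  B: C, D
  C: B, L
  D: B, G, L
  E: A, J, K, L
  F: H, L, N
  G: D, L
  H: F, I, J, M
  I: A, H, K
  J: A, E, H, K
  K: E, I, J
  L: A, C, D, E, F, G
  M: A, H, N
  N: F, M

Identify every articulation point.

L

Removing L increases the component count from 1 to 2, so L is a cut vertex.
By contrast removing D leaves 1 component; it is not a cut vertex. No other vertex is a cut vertex either.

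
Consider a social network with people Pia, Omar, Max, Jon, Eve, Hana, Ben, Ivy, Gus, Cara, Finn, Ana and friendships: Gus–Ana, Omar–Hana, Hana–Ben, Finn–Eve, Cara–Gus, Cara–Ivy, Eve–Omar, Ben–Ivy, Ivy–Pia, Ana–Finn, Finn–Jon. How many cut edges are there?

2

The edges on the cycle Cara-Gus-Ana-Finn-Eve-Omar-Hana-Ben-Ivy-Cara are not bridges since each lies on that cycle.
But removing Ivy–Pia disconnects Ivy from Pia; removing Jon–Finn disconnects Jon from Finn — these are bridges.
That makes 2 bridges.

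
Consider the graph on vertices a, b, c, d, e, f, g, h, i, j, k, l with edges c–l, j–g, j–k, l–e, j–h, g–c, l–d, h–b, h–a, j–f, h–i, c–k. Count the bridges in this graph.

8

The edges on the cycle j-g-c-k-j are not bridges since each lies on that cycle.
But removing i–h disconnects i from h; removing h–a disconnects h from a; removing c–l disconnects c from l; removing j–h disconnects j from h — these are bridges.
In total 8 edges are bridges.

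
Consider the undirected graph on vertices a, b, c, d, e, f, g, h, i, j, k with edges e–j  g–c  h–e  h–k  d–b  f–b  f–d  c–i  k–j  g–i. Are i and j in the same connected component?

No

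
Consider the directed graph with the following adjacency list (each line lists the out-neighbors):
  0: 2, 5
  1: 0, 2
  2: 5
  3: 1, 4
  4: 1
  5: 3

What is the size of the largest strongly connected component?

6

{0, 1, 2, 3, 4, 5} are all mutually reachable — one SCC of size 6.
The largest has 6 vertices.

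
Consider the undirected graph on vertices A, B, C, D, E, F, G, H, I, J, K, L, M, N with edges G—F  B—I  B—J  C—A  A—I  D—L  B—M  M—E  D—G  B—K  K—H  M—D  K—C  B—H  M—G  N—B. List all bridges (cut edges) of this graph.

The edges on the cycle M-D-G-M are not bridges since each lies on that cycle.
But removing B—M disconnects B from M; removing B—J disconnects B from J; removing D—L disconnects D from L; removing G—F disconnects G from F — these are bridges.
In total 6 edges are bridges.

B-J, B-M, B-N, D-L, E-M, F-G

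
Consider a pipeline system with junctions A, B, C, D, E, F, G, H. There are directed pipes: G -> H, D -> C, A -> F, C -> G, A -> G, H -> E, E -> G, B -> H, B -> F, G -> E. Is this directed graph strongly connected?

There is no directed path from B to D, so the graph is not strongly connected.

No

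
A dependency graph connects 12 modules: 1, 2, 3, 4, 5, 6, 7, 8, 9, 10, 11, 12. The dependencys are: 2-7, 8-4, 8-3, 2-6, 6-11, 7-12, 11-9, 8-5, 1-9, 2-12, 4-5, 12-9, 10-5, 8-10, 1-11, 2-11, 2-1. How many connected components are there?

Starting from 3 we can reach 3, 4, 5, 8, 10. That is one component of size 5.
Starting from 1 we can reach 1, 2, 6, 7, 9, 11, 12. That is one component of size 7.
Total: 2 components.

2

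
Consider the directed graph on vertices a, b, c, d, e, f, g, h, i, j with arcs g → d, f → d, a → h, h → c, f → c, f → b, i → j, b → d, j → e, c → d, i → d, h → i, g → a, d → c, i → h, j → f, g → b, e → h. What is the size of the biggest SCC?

{e, h, i, j} are all mutually reachable — one SCC of size 4.
{c, d} are all mutually reachable — one SCC of size 2.
{b} is an SCC by itself.
{g} is an SCC by itself.
{a} is an SCC by itself.
(and 1 more singleton SCC)
The largest has 4 vertices.

4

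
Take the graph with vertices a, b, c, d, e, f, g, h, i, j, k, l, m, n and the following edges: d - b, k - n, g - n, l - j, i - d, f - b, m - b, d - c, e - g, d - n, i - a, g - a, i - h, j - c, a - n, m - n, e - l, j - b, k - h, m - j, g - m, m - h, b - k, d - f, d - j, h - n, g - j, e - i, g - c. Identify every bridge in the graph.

The edges on the cycle e-g-m-b-f-d-i-e are not bridges since each lies on that cycle.
Every edge lies on some cycle, so there are no bridges.

none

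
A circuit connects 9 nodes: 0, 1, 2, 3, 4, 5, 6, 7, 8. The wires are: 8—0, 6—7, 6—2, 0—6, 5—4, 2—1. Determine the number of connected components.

3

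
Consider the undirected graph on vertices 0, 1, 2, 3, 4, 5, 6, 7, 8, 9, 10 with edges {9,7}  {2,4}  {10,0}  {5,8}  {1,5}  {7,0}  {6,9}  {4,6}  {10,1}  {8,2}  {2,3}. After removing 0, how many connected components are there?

With 0 gone, the remaining components are: {1, 2, 3, 4, 5, 6, 7, 8, 9, 10}.
That is 1 component.

1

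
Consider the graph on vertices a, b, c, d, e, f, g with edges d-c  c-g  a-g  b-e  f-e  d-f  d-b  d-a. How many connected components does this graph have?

1

Starting from a we can reach a, b, c, d, e, f, g. That is one component of size 7.
Total: 1 component.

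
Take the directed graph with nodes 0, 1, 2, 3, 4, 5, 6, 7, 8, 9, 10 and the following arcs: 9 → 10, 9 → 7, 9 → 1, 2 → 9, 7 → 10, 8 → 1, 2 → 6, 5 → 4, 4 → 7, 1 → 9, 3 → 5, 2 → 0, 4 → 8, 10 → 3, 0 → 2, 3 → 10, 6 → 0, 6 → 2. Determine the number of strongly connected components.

2

{1, 3, 4, 5, 7, 8, 9, 10} are all mutually reachable — one SCC of size 8.
{0, 2, 6} are all mutually reachable — one SCC of size 3.
That gives 2 strongly connected components.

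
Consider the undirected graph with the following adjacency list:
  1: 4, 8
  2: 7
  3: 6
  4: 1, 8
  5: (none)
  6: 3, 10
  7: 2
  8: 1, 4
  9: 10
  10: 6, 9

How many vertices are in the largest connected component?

4

5 is isolated — a component by itself.
Starting from 2 we can reach 2, 7. That is one component of size 2.
Starting from 1 we can reach 1, 4, 8. That is one component of size 3.
Starting from 3 we can reach 3, 6, 9, 10. That is one component of size 4.
The largest has 4 vertices.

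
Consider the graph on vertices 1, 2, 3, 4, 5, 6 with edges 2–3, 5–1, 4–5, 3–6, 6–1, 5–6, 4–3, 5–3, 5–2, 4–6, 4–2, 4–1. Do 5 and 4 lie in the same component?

From 5 we can reach 1, 2, 3, 4, 5, 6, which includes 4.

Yes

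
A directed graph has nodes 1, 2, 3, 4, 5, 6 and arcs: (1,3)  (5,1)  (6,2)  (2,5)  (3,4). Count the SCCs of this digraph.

6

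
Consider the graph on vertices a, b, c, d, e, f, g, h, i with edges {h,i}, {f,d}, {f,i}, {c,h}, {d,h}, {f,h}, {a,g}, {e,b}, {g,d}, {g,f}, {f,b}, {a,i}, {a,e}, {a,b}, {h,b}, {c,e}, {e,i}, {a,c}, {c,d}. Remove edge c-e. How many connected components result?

c and e are still connected via c-a-e, so the component count stays at 1.

1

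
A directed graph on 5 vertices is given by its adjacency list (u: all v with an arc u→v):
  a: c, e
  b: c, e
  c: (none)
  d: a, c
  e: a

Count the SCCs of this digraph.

4

{a, e} are all mutually reachable — one SCC of size 2.
{b} is an SCC by itself.
{c} is an SCC by itself.
{d} is an SCC by itself.
That gives 4 strongly connected components.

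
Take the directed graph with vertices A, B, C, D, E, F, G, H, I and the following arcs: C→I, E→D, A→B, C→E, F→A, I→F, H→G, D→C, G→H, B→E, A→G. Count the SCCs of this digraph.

2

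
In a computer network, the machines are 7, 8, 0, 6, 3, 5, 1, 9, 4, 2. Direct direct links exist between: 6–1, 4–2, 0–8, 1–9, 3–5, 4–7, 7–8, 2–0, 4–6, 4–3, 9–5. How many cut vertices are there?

1

Removing 4 increases the component count from 1 to 2, so 4 is a cut vertex.
By contrast removing 2 leaves 1 component; it is not a cut vertex. No other vertex is a cut vertex either.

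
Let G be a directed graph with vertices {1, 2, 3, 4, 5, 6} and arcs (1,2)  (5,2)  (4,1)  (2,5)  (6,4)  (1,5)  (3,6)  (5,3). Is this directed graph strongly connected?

Yes

From 6 we can reach every vertex (1, 2, 3, 4, 5, 6), and every vertex can reach 6 (1, 2, 3, 4, 5, 6). So the whole graph is one strongly connected component.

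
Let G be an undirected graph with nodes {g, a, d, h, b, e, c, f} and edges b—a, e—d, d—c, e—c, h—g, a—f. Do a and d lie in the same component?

No

The component containing a is {a, b, f}, and d is not in it.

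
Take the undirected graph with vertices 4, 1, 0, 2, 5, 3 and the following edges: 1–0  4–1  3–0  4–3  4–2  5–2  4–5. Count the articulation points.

Removing 4 increases the component count from 1 to 2, so 4 is a cut vertex.
By contrast removing 0 leaves 1 component; it is not a cut vertex. No other vertex is a cut vertex either.

1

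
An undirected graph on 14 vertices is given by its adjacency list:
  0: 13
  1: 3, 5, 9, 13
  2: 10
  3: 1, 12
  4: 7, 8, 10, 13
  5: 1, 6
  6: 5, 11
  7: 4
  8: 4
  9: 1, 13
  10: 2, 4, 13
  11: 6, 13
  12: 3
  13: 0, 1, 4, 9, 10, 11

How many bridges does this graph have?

6

The edges on the cycle 13-4-10-13 are not bridges since each lies on that cycle.
But removing 13-0 disconnects 13 from 0; removing 8-4 disconnects 8 from 4; removing 7-4 disconnects 7 from 4; removing 3-1 disconnects 3 from 1 — these are bridges.
In total 6 edges are bridges.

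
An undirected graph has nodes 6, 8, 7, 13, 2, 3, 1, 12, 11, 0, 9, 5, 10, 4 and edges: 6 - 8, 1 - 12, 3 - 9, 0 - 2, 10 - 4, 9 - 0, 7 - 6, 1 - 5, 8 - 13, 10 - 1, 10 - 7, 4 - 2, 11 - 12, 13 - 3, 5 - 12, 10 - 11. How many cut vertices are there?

1

Removing 10 increases the component count from 1 to 2, so 10 is a cut vertex.
By contrast removing 1 leaves 1 component; it is not a cut vertex. No other vertex is a cut vertex either.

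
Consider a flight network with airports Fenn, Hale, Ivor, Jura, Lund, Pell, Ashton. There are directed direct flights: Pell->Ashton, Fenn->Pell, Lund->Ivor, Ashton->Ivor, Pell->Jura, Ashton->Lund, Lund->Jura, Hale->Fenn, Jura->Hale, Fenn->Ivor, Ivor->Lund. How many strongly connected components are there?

{Fenn, Hale, Ivor, Jura, Lund, Pell, Ashton} are all mutually reachable — one SCC of size 7.
That gives 1 strongly connected component.

1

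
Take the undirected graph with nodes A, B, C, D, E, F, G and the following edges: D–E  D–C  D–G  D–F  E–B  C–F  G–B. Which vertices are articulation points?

D

Removing D increases the component count from 2 to 3, so D is a cut vertex.
By contrast removing F leaves 2 components; it is not a cut vertex. No other vertex is a cut vertex either.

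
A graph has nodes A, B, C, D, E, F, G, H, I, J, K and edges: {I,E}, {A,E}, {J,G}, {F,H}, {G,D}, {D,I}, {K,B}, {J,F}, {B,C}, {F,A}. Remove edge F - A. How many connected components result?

2

F and A are still connected via F-J-G-D-I-E-A, so the component count stays at 2.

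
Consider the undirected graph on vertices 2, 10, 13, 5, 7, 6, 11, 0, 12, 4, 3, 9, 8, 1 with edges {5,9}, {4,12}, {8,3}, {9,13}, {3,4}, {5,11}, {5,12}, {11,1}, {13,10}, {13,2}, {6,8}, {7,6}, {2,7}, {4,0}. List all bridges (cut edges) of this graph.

The edges on the cycle 5-9-13-2-7-6-8-3-4-12-5 are not bridges since each lies on that cycle.
But removing 13-10 disconnects 13 from 10; removing 11-1 disconnects 11 from 1; removing 4-0 disconnects 4 from 0; removing 5-11 disconnects 5 from 11 — these are bridges.

0-4, 1-11, 10-13, 11-5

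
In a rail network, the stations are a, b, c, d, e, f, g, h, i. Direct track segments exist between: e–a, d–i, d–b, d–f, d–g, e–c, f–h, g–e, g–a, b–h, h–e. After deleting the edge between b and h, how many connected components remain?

1

b and h are still connected via b-d-f-h, so the component count stays at 1.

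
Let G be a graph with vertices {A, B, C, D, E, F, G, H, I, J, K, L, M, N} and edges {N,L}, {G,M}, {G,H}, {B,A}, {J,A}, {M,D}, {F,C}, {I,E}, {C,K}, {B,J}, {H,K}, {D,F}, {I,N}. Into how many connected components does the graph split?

Starting from A we can reach A, B, J. That is one component of size 3.
Starting from E we can reach E, I, L, N. That is one component of size 4.
Starting from C we can reach C, D, F, G, H, K, M. That is one component of size 7.
Total: 3 components.

3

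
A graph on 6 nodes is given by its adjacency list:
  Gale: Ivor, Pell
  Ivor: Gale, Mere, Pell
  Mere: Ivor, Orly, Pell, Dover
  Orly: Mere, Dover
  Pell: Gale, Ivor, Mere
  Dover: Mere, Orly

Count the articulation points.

Removing Mere increases the component count from 1 to 2, so Mere is a cut vertex.
By contrast removing Pell leaves 1 component; it is not a cut vertex. No other vertex is a cut vertex either.

1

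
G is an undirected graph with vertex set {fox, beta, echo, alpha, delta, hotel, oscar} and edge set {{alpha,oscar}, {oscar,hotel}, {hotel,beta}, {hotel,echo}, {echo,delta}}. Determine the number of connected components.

2

fox is isolated — a component by itself.
Starting from beta we can reach beta, echo, alpha, delta, hotel, oscar. That is one component of size 6.
Total: 2 components.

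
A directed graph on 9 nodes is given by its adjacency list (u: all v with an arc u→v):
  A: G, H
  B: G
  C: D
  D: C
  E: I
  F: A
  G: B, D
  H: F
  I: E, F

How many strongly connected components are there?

4

{A, F, H} are all mutually reachable — one SCC of size 3.
{E, I} are all mutually reachable — one SCC of size 2.
{B, G} are all mutually reachable — one SCC of size 2.
{C, D} are all mutually reachable — one SCC of size 2.
That gives 4 strongly connected components.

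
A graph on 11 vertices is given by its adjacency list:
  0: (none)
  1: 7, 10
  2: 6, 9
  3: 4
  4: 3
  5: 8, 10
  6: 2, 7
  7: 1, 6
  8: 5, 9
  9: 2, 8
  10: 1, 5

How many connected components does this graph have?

0 is isolated — a component by itself.
Starting from 3 we can reach 3, 4. That is one component of size 2.
Starting from 1 we can reach 1, 2, 5, 6, 7, 8, 9, 10. That is one component of size 8.
Total: 3 components.

3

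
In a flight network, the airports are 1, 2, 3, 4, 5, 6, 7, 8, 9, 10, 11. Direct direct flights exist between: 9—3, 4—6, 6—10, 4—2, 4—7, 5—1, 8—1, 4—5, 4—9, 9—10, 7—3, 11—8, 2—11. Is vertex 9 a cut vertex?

Deleting 9 leaves 1 component (was 1) (its neighbors 3, 4, 10 remain connected to each other), so 9 is not a cut vertex.

No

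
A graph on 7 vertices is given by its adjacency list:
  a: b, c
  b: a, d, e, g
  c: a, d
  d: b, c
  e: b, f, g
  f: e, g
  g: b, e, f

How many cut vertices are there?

1

Removing b increases the component count from 1 to 2, so b is a cut vertex.
By contrast removing a leaves 1 component; it is not a cut vertex. No other vertex is a cut vertex either.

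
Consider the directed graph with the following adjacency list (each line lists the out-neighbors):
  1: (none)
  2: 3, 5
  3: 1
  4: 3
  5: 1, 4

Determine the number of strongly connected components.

5

{2} is an SCC by itself.
{5} is an SCC by itself.
{3} is an SCC by itself.
{4} is an SCC by itself.
{1} is an SCC by itself.
That gives 5 strongly connected components.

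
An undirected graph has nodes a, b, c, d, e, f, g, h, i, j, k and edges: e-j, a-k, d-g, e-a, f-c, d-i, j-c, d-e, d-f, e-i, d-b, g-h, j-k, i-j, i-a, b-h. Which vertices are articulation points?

d

Removing d increases the component count from 1 to 2, so d is a cut vertex.
By contrast removing e leaves 1 component; it is not a cut vertex. No other vertex is a cut vertex either.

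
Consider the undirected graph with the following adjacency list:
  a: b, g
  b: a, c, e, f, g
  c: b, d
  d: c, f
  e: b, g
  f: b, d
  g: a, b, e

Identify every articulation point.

Removing b increases the component count from 1 to 2, so b is a cut vertex.
By contrast removing a leaves 1 component; it is not a cut vertex. No other vertex is a cut vertex either.

b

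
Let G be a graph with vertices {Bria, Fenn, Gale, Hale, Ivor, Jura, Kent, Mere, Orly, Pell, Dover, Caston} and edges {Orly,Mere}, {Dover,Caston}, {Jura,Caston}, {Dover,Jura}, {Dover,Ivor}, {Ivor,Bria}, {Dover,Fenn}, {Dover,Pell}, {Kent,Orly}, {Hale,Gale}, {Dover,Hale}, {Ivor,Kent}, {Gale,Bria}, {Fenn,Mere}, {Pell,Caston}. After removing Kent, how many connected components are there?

1

With Kent gone, the remaining components are: {Bria, Fenn, Gale, Hale, Ivor, Jura, Mere, Orly, Pell, Dover, Caston}.
That is 1 component.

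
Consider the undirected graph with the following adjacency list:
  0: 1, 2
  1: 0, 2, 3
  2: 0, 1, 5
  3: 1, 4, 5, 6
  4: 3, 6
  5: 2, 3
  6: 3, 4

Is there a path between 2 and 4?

From 2 we can reach 0, 1, 2, 3, 4, 5, 6, which includes 4.

Yes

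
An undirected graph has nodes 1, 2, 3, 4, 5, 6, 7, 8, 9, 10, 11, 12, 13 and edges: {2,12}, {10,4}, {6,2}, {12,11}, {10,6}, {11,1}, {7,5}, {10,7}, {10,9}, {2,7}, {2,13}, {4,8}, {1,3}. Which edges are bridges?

1-11, 1-3, 10-4, 10-9, 11-12, 12-2, 13-2, 4-8, 5-7

The edges on the cycle 10-6-2-7-10 are not bridges since each lies on that cycle.
But removing 2 - 12 disconnects 2 from 12; removing 4 - 8 disconnects 4 from 8; removing 12 - 11 disconnects 12 from 11; removing 10 - 9 disconnects 10 from 9 — these are bridges.
In total 9 edges are bridges.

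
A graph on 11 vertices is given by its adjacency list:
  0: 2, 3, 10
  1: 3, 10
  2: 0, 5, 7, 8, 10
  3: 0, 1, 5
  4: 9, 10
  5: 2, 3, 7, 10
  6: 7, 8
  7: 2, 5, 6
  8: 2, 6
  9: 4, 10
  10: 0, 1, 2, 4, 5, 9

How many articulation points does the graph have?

1

Removing 10 increases the component count from 1 to 2, so 10 is a cut vertex.
By contrast removing 5 leaves 1 component; it is not a cut vertex. No other vertex is a cut vertex either.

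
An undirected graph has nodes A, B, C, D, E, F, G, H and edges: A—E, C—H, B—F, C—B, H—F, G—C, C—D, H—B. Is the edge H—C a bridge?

After removing H—C, the path H-B-C still connects them, so the edge is not a bridge.

No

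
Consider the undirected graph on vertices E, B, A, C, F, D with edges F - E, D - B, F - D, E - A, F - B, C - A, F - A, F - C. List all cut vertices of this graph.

F

Removing F increases the component count from 1 to 2, so F is a cut vertex.
By contrast removing D leaves 1 component; it is not a cut vertex. No other vertex is a cut vertex either.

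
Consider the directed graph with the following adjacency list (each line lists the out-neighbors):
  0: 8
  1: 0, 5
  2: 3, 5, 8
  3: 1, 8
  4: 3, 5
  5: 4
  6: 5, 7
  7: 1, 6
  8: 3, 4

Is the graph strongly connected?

There is no directed path from 8 to 2, so the graph is not strongly connected.

No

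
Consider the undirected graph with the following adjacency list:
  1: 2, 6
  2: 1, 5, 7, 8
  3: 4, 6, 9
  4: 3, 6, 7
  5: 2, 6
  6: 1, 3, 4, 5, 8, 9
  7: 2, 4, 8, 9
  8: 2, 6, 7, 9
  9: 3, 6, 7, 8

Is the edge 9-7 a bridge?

No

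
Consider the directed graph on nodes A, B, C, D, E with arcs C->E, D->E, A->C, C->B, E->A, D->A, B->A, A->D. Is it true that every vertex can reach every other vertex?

From D we can reach every vertex (A, B, C, D, E), and every vertex can reach D (A, B, C, D, E). So the whole graph is one strongly connected component.

Yes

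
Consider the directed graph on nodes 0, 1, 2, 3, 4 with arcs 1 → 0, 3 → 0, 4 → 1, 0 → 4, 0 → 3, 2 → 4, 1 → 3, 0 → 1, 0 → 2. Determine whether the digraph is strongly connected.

Yes

From 4 we can reach every vertex (0, 1, 2, 3, 4), and every vertex can reach 4 (0, 1, 2, 3, 4). So the whole graph is one strongly connected component.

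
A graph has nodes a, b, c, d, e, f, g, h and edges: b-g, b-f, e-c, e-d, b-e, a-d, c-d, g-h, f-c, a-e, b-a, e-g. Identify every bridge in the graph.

g-h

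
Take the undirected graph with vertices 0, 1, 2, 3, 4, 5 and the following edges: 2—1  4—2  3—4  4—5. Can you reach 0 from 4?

No

The component containing 4 is {1, 2, 3, 4, 5}, and 0 is not in it.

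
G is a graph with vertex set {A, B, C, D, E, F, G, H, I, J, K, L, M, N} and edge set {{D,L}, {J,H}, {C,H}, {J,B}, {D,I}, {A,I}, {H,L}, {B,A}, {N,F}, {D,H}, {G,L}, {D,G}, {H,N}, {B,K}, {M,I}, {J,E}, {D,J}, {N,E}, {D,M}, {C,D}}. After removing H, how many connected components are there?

1

With H gone, the remaining components are: {A, B, C, D, E, F, G, I, J, K, L, M, N}.
That is 1 component.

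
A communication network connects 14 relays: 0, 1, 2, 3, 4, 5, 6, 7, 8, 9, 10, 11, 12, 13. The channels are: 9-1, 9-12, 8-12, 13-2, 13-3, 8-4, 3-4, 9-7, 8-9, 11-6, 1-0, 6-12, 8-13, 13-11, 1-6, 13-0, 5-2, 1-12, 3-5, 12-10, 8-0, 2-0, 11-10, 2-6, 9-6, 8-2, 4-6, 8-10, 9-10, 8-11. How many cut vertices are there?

1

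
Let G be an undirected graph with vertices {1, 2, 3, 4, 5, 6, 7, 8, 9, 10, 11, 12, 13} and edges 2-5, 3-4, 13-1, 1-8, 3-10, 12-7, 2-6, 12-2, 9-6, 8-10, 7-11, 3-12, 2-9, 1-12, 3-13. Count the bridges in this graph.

5

The edges on the cycle 2-9-6-2 are not bridges since each lies on that cycle.
But removing 2-12 disconnects 2 from 12; removing 4-3 disconnects 4 from 3; removing 5-2 disconnects 5 from 2; removing 11-7 disconnects 11 from 7 — these are bridges.
In total 5 edges are bridges.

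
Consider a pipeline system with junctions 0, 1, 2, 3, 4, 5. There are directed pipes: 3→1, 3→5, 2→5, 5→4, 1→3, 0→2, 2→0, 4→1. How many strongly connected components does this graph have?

2

{1, 3, 4, 5} are all mutually reachable — one SCC of size 4.
{0, 2} are all mutually reachable — one SCC of size 2.
That gives 2 strongly connected components.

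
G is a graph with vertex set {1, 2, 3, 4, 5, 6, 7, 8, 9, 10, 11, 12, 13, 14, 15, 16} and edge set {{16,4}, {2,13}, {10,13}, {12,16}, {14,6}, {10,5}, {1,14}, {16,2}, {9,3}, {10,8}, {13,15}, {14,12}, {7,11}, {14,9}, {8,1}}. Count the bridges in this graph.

7

The edges on the cycle 10-8-1-14-12-16-2-13-10 are not bridges since each lies on that cycle.
But removing 10 - 5 disconnects 10 from 5; removing 9 - 14 disconnects 9 from 14; removing 9 - 3 disconnects 9 from 3; removing 14 - 6 disconnects 14 from 6 — these are bridges.
In total 7 edges are bridges.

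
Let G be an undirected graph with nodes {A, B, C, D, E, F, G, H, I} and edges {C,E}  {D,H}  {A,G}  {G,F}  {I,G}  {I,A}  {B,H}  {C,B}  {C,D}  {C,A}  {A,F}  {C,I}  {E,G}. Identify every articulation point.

C

Removing C increases the component count from 1 to 2, so C is a cut vertex.
By contrast removing A leaves 1 component; it is not a cut vertex. No other vertex is a cut vertex either.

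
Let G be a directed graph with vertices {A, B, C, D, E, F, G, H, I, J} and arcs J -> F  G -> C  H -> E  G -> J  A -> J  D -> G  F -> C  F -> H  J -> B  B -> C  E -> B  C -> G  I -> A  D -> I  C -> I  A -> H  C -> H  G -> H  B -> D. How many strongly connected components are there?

1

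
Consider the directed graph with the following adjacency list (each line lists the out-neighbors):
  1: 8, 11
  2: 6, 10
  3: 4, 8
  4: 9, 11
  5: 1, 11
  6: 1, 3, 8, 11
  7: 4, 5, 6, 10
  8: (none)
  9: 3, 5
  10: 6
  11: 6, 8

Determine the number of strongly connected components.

5

{1, 3, 4, 5, 6, 9, 11} are all mutually reachable — one SCC of size 7.
{10} is an SCC by itself.
{2} is an SCC by itself.
{8} is an SCC by itself.
{7} is an SCC by itself.
That gives 5 strongly connected components.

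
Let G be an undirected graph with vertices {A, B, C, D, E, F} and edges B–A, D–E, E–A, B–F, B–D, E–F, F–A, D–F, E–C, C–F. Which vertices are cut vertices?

Removing D, for instance, still leaves 1 component. No single vertex removal increases the component count — the graph has no articulation points.

none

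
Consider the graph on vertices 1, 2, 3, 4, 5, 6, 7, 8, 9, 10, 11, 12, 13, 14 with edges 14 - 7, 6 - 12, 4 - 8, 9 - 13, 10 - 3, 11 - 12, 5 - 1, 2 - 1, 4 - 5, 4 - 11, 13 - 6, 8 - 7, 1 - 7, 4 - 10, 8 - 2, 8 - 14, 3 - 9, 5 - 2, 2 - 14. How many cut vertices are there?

Removing 4 increases the component count from 1 to 2, so 4 is a cut vertex.
By contrast removing 12 leaves 1 component; it is not a cut vertex. No other vertex is a cut vertex either.

1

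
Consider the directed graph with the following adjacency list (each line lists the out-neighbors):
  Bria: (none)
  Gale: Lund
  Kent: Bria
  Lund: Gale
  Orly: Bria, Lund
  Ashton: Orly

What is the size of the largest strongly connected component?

2

{Gale, Lund} are all mutually reachable — one SCC of size 2.
{Orly} is an SCC by itself.
{Bria} is an SCC by itself.
{Kent} is an SCC by itself.
{Ashton} is an SCC by itself.
The largest has 2 vertices.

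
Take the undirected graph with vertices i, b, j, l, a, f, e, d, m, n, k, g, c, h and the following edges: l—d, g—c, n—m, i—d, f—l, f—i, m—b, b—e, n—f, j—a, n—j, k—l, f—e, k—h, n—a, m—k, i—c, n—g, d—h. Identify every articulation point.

n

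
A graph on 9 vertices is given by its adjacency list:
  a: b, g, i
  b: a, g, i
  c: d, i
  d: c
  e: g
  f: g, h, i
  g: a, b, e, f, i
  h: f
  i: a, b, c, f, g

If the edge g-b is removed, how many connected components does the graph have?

1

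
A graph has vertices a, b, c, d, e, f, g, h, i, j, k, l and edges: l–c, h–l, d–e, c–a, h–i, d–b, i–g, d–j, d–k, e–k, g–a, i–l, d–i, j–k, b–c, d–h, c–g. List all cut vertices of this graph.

d

Removing d increases the component count from 2 to 3, so d is a cut vertex.
By contrast removing b leaves 2 components; it is not a cut vertex. No other vertex is a cut vertex either.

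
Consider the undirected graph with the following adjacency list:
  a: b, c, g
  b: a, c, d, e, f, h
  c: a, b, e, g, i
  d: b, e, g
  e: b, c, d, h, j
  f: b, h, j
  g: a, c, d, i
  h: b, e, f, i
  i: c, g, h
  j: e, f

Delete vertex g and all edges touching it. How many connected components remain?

1

With g gone, the remaining components are: {a, b, c, d, e, f, h, i, j}.
That is 1 component.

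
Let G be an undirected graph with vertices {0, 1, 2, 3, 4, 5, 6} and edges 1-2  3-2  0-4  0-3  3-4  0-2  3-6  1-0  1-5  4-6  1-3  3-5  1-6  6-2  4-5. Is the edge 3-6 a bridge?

No

After removing 3-6, the path 3-1-6 still connects them, so the edge is not a bridge.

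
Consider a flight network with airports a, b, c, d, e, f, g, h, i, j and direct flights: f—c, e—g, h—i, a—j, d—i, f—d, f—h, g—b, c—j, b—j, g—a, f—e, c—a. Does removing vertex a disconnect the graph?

No

Deleting a leaves 1 component (was 1) (its neighbors c, g, j remain connected to each other), so a is not a cut vertex.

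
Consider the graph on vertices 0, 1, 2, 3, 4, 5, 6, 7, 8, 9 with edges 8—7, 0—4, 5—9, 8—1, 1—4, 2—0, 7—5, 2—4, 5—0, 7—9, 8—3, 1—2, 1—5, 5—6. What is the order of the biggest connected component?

10

Starting from 0 we can reach 0, 1, 2, 3, 4, 5, 6, 7, 8, 9. That is one component of size 10.
The largest has 10 vertices.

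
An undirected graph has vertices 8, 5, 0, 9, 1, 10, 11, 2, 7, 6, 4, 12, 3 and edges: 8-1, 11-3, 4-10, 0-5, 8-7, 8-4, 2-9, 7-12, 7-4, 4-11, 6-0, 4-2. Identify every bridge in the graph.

0-5, 0-6, 1-8, 10-4, 11-3, 11-4, 12-7, 2-4, 2-9

The edges on the cycle 8-7-4-8 are not bridges since each lies on that cycle.
But removing 10-4 disconnects 10 from 4; removing 4-2 disconnects 4 from 2; removing 0-5 disconnects 0 from 5; removing 8-1 disconnects 8 from 1 — these are bridges.
In total 9 edges are bridges.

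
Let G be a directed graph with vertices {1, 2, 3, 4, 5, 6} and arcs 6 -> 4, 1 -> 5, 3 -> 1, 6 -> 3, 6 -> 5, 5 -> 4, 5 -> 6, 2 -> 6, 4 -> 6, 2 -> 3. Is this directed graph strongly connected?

There is no directed path from 3 to 2, so the graph is not strongly connected.

No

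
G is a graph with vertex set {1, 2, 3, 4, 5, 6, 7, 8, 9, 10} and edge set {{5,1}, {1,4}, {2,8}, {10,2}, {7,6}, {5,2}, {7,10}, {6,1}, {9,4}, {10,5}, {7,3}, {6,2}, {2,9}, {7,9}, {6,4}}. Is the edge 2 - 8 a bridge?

Yes

Removing 2 - 8 leaves no path between 2 and 8: the component count goes from 1 to 2. So it is a bridge.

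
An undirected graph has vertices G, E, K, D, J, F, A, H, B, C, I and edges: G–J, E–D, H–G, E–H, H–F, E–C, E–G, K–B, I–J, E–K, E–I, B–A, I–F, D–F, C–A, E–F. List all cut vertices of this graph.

Removing E increases the component count from 1 to 2, so E is a cut vertex.
By contrast removing G leaves 1 component; it is not a cut vertex. No other vertex is a cut vertex either.

E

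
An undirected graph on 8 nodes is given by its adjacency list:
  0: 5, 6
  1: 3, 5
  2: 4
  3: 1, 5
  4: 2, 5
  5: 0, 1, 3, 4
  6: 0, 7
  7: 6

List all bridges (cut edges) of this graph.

The edges on the cycle 3-5-1-3 are not bridges since each lies on that cycle.
But removing 5-0 disconnects 5 from 0; removing 4-2 disconnects 4 from 2; removing 0-6 disconnects 0 from 6; removing 6-7 disconnects 6 from 7 — these are bridges.
In total 5 edges are bridges.

0-5, 0-6, 2-4, 4-5, 6-7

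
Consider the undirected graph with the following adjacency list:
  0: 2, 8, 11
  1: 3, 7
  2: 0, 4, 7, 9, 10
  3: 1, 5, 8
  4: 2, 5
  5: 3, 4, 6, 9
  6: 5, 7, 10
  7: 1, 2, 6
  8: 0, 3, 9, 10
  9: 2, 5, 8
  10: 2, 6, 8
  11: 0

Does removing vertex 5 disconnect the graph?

No

Deleting 5 leaves 1 component (was 1) (its neighbors 3, 4, 6, 9 remain connected to each other), so 5 is not a cut vertex.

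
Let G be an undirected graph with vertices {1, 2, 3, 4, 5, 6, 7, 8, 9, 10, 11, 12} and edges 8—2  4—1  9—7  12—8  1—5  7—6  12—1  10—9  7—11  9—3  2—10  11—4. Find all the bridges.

The edges on the cycle 12-8-2-10-9-7-11-4-1-12 are not bridges since each lies on that cycle.
But removing 3—9 disconnects 3 from 9; removing 6—7 disconnects 6 from 7; removing 1—5 disconnects 1 from 5 — these are bridges.

1-5, 3-9, 6-7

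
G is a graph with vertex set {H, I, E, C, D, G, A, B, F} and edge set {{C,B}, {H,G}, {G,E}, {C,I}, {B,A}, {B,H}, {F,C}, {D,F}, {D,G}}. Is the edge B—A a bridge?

Removing B—A leaves no path between B and A: the component count goes from 1 to 2. So it is a bridge.

Yes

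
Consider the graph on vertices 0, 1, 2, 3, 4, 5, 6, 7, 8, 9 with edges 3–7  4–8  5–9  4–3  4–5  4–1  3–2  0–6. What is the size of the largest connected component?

8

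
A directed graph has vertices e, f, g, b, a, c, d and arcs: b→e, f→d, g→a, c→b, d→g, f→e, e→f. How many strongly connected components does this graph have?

{e, f} are all mutually reachable — one SCC of size 2.
{d} is an SCC by itself.
{a} is an SCC by itself.
{b} is an SCC by itself.
{c} is an SCC by itself.
(and 1 more singleton SCC)
That gives 6 strongly connected components.

6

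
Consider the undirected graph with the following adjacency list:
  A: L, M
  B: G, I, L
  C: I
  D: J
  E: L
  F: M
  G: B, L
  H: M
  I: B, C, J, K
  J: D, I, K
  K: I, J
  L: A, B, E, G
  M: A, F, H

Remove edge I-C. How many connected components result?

Before removal there is 1 component.
I-C is a bridge — removing it separates I's side from C's side.
After removal: 2 components.

2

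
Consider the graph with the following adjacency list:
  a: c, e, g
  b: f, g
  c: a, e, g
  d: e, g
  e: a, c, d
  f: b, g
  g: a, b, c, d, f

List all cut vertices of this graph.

Removing g increases the component count from 1 to 2, so g is a cut vertex.
By contrast removing f leaves 1 component; it is not a cut vertex. No other vertex is a cut vertex either.

g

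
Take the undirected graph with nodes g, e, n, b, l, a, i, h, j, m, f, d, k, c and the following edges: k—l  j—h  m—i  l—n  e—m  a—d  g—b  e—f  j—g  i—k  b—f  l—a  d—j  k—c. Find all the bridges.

c-k, h-j, l-n

The edges on the cycle e-m-i-k-l-a-d-j-g-b-f-e are not bridges since each lies on that cycle.
But removing h—j disconnects h from j; removing c—k disconnects c from k; removing l—n disconnects l from n — these are bridges.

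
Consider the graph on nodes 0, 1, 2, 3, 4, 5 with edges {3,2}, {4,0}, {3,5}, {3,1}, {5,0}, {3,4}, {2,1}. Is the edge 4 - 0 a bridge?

After removing 4 - 0, the path 4-3-5-0 still connects them, so the edge is not a bridge.

No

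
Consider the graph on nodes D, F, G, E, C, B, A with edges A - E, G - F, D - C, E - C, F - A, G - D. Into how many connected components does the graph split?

2

B is isolated — a component by itself.
Starting from A we can reach A, C, D, E, F, G. That is one component of size 6.
Total: 2 components.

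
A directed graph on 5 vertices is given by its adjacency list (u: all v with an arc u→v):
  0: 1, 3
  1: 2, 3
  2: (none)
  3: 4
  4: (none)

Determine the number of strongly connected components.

{0} is an SCC by itself.
{2} is an SCC by itself.
{4} is an SCC by itself.
{3} is an SCC by itself.
{1} is an SCC by itself.
That gives 5 strongly connected components.

5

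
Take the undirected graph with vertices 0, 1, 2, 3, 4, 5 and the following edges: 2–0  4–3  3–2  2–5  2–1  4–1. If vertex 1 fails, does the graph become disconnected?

No

Deleting 1 leaves 1 component (was 1) (its neighbors 2, 4 remain connected to each other), so 1 is not a cut vertex.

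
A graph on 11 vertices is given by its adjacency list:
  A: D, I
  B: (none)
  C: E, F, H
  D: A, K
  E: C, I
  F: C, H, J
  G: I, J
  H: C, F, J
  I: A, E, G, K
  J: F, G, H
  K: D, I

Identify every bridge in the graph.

The edges on the cycle I-K-D-A-I are not bridges since each lies on that cycle.
Every edge lies on some cycle, so there are no bridges.

none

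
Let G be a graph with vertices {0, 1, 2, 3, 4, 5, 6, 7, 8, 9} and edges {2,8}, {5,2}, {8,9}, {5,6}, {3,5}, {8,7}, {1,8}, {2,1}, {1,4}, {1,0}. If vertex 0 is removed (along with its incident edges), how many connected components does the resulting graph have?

With 0 gone, the remaining components are: {1, 2, 3, 4, 5, 6, 7, 8, 9}.
That is 1 component.

1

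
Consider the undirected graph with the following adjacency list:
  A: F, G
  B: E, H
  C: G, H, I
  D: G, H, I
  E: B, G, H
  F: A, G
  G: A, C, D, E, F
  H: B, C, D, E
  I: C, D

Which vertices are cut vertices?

Removing G increases the component count from 1 to 2, so G is a cut vertex.
By contrast removing I leaves 1 component; it is not a cut vertex. No other vertex is a cut vertex either.

G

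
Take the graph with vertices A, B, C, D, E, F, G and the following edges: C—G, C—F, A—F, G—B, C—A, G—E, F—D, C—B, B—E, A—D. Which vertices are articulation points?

Removing C increases the component count from 1 to 2, so C is a cut vertex.
By contrast removing G leaves 1 component; it is not a cut vertex. No other vertex is a cut vertex either.

C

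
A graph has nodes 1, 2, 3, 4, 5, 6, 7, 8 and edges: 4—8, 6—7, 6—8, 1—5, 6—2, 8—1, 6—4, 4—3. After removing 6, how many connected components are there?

3

With 6 gone, the remaining components are: {2}; {7}; {1, 3, 4, 5, 8}.
That is 3 components.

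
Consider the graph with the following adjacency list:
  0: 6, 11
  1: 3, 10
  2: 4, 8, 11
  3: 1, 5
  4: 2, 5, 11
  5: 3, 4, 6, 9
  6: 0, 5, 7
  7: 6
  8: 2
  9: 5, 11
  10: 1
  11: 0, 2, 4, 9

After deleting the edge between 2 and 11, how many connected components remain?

2 and 11 are still connected via 2-4-11, so the component count stays at 1.

1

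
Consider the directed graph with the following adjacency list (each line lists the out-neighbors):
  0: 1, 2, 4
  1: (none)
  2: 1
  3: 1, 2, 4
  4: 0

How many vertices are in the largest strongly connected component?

2

{0, 4} are all mutually reachable — one SCC of size 2.
{2} is an SCC by itself.
{1} is an SCC by itself.
{3} is an SCC by itself.
The largest has 2 vertices.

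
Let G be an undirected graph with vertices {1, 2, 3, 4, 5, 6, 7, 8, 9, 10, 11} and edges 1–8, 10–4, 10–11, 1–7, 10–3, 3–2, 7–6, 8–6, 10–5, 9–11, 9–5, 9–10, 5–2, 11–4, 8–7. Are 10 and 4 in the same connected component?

Yes

From 10 we can reach 2, 3, 4, 5, 9, 10, 11, which includes 4.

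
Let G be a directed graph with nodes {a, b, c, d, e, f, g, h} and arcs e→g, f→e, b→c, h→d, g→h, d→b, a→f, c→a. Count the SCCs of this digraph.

1

{a, b, c, d, e, f, g, h} are all mutually reachable — one SCC of size 8.
That gives 1 strongly connected component.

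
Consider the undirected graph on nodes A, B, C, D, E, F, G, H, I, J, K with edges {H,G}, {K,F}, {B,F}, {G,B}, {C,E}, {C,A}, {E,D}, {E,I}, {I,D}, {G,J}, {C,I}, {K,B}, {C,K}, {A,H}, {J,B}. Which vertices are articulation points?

C

Removing C increases the component count from 1 to 2, so C is a cut vertex.
By contrast removing E leaves 1 component; it is not a cut vertex. No other vertex is a cut vertex either.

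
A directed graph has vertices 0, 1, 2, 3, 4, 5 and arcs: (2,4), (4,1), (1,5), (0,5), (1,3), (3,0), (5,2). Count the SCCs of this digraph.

{0, 1, 2, 3, 4, 5} are all mutually reachable — one SCC of size 6.
That gives 1 strongly connected component.

1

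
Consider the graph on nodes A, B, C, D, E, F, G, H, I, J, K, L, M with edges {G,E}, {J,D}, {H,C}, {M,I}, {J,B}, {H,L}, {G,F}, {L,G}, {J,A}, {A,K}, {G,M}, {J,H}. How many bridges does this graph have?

removing M-G disconnects M from G; removing A-J disconnects A from J; removing G-F disconnects G from F; removing J-D disconnects J from D — these are bridges.
In total 12 edges are bridges.

12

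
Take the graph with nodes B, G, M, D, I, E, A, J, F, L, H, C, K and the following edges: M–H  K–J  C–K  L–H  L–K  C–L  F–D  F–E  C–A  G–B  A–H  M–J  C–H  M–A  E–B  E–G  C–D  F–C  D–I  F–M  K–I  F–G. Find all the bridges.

The edges on the cycle F-E-B-G-F are not bridges since each lies on that cycle.
Every edge lies on some cycle, so there are no bridges.

none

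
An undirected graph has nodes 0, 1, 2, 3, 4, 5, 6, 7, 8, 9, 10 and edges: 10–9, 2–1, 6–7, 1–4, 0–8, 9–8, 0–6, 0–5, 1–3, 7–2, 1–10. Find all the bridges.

0-5, 1-3, 1-4

The edges on the cycle 0-6-7-2-1-10-9-8-0 are not bridges since each lies on that cycle.
But removing 3–1 disconnects 3 from 1; removing 4–1 disconnects 4 from 1; removing 0–5 disconnects 0 from 5 — these are bridges.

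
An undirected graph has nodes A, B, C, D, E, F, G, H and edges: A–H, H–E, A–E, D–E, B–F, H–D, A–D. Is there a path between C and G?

No

The component containing C is {C}, and G is not in it.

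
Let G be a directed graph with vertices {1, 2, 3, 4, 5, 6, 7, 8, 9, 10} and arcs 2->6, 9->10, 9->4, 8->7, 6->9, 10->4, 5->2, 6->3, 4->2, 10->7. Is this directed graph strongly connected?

No

There is no directed path from 6 to 8, so the graph is not strongly connected.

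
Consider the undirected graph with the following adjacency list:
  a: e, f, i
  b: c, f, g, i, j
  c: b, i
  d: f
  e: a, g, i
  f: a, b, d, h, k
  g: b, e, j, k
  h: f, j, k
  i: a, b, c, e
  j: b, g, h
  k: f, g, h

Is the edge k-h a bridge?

After removing k-h, the path k-f-h still connects them, so the edge is not a bridge.

No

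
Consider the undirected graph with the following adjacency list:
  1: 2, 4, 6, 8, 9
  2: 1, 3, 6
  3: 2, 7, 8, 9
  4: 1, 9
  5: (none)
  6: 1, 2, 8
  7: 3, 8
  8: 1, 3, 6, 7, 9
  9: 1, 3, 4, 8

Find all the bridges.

The edges on the cycle 8-3-9-8 are not bridges since each lies on that cycle.
Every edge lies on some cycle, so there are no bridges.

none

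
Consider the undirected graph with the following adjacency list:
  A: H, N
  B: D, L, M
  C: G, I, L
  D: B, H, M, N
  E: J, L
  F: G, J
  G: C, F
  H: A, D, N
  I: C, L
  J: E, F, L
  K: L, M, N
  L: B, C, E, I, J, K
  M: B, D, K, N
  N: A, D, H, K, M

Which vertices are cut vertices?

Removing L increases the component count from 1 to 2, so L is a cut vertex.
By contrast removing J leaves 1 component; it is not a cut vertex. No other vertex is a cut vertex either.

L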